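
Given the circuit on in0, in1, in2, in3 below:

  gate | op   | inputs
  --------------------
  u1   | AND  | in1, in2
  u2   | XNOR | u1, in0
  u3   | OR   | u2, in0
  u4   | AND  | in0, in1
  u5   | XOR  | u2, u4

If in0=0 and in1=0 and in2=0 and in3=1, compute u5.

1

u1 = 0 AND 0 = 0
u2 = 0 XNOR 0 = 1
u4 = 0 AND 0 = 0
u5 = 1 XOR 0 = 1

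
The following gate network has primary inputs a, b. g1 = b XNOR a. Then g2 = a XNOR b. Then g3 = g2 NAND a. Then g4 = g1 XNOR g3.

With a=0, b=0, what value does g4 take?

g1 = 0 XNOR 0 = 1
g2 = 0 XNOR 0 = 1
g3 = 1 NAND 0 = 1
g4 = 1 XNOR 1 = 1

1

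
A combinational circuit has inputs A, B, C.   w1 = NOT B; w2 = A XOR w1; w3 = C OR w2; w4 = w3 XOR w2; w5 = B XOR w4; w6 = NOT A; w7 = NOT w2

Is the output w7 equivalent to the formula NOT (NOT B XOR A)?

Yes

w1 = NOT B
w2 = A XOR w1 = A XOR NOT B
w7 = NOT w2 = NOT (A XOR NOT B)
At A=0, B=0, C=0: circuit gives 0, formula gives 0.
At A=0, B=1, C=0: circuit gives 1, formula gives 1.
Agrees on all 8 inputs.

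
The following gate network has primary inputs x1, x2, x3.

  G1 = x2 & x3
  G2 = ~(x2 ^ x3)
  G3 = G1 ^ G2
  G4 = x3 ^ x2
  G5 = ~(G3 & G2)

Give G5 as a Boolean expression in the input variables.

~(((x2 & x3) ^ (~(x2 ^ x3))) & (~(x2 ^ x3)))

G1 = x2 & x3
G2 = ~(x2 ^ x3)
G3 = G1 ^ G2 = (x2 & x3) ^ (~(x2 ^ x3))
G5 = ~(G3 & G2) = ~(((x2 & x3) ^ (~(x2 ^ x3))) & (~(x2 ^ x3)))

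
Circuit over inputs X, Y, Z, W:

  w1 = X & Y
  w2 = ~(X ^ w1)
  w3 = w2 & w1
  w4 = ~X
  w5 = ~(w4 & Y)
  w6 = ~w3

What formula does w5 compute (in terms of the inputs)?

~(~X & Y)

w4 = ~X
w5 = ~(w4 & Y) = ~(~X & Y)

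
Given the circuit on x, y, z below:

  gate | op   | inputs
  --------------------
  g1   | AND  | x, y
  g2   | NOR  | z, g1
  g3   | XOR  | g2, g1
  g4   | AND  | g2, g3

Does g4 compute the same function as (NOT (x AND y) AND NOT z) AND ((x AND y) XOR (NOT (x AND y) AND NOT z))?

g1 = x AND y
g2 = z NOR g1 = z NOR (x AND y)
g3 = g2 XOR g1 = (z NOR (x AND y)) XOR (x AND y)
g4 = g2 AND g3 = (z NOR (x AND y)) AND ((z NOR (x AND y)) XOR (x AND y))
At x=0, y=0, z=1: circuit gives 0, formula gives 0.
At x=0, y=0, z=0: circuit gives 1, formula gives 1.
Agrees on all 8 inputs.

Yes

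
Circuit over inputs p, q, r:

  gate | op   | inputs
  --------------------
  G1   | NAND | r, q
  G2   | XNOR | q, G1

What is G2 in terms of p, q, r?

G1 = r NAND q
G2 = q XNOR G1 = q XNOR (r NAND q)

q XNOR (r NAND q)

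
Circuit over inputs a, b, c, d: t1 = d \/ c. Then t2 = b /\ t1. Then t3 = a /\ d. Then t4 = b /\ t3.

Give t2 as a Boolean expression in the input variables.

b /\ (d \/ c)

t1 = d \/ c
t2 = b /\ t1 = b /\ (d \/ c)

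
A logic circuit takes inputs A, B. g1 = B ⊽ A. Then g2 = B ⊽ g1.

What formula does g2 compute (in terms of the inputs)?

g1 = B ⊽ A
g2 = B ⊽ g1 = B ⊽ (B ⊽ A)

B ⊽ (B ⊽ A)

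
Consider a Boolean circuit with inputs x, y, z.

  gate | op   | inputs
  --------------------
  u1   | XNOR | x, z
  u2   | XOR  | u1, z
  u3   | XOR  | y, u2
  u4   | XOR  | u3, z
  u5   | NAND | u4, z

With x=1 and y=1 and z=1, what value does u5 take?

1

u1 = 1 XNOR 1 = 1
u2 = 1 XOR 1 = 0
u3 = 1 XOR 0 = 1
u4 = 1 XOR 1 = 0
u5 = 0 NAND 1 = 1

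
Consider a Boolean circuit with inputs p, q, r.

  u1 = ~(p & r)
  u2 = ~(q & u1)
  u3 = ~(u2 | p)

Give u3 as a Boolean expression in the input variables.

~((~(q & (~(p & r)))) | p)

u1 = ~(p & r)
u2 = ~(q & u1) = ~(q & (~(p & r)))
u3 = ~(u2 | p) = ~((~(q & (~(p & r)))) | p)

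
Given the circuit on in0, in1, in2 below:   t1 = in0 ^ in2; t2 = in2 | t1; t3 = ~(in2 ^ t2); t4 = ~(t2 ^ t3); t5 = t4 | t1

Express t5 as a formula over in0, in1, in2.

(~((in2 | (in0 ^ in2)) ^ (~(in2 ^ (in2 | (in0 ^ in2)))))) | (in0 ^ in2)

t1 = in0 ^ in2
t2 = in2 | t1 = in2 | (in0 ^ in2)
t3 = ~(in2 ^ t2) = ~(in2 ^ (in2 | (in0 ^ in2)))
t4 = ~(t2 ^ t3) = ~((in2 | (in0 ^ in2)) ^ (~(in2 ^ (in2 | (in0 ^ in2)))))
t5 = t4 | t1 = (~((in2 | (in0 ^ in2)) ^ (~(in2 ^ (in2 | (in0 ^ in2)))))) | (in0 ^ in2)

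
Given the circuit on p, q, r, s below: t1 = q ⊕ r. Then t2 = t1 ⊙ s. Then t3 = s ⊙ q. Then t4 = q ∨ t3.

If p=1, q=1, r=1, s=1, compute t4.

t3 = 1 ⊙ 1 = 1
t4 = 1 ∨ 1 = 1

1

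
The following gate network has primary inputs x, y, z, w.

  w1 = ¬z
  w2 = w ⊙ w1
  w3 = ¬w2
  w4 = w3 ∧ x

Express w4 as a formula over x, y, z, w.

¬(w ⊙ ¬z) ∧ x

w1 = ¬z
w2 = w ⊙ w1 = w ⊙ ¬z
w3 = ¬w2 = ¬(w ⊙ ¬z)
w4 = w3 ∧ x = ¬(w ⊙ ¬z) ∧ x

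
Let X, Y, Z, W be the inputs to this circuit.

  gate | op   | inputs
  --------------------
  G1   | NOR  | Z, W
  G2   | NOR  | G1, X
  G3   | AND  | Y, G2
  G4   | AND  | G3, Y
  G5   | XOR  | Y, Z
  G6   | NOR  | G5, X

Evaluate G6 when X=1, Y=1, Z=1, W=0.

G5 = 1 XOR 1 = 0
G6 = 0 NOR 1 = 0

0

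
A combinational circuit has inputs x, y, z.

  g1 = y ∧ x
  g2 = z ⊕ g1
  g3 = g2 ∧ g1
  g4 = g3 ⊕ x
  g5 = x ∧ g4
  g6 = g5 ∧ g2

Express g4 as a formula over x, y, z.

g1 = y ∧ x
g2 = z ⊕ g1 = z ⊕ (y ∧ x)
g3 = g2 ∧ g1 = (z ⊕ (y ∧ x)) ∧ (y ∧ x)
g4 = g3 ⊕ x = ((z ⊕ (y ∧ x)) ∧ (y ∧ x)) ⊕ x

((z ⊕ (y ∧ x)) ∧ (y ∧ x)) ⊕ x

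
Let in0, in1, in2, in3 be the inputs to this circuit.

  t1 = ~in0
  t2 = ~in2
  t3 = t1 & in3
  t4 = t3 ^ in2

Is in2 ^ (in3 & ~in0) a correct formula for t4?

t1 = ~in0
t3 = t1 & in3 = ~in0 & in3
t4 = t3 ^ in2 = (~in0 & in3) ^ in2
At in0=0, in1=0, in2=0, in3=0: circuit gives 0, formula gives 0.
At in0=0, in1=0, in2=0, in3=1: circuit gives 1, formula gives 1.
Agrees on all 16 inputs.

Yes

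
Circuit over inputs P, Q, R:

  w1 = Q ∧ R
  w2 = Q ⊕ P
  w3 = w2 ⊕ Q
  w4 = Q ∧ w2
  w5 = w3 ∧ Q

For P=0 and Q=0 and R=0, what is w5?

w2 = 0 ⊕ 0 = 0
w3 = 0 ⊕ 0 = 0
w5 = 0 ∧ 0 = 0

0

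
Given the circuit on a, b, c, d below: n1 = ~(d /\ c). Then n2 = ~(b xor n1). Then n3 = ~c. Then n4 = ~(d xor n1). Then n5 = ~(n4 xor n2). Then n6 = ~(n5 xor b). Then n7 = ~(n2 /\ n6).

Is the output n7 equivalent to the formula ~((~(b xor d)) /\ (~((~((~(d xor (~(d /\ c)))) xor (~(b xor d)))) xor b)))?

n1 = ~(d /\ c)
n2 = ~(b xor n1) = ~(b xor (~(d /\ c)))
n4 = ~(d xor n1) = ~(d xor (~(d /\ c)))
n5 = ~(n4 xor n2) = ~((~(d xor (~(d /\ c)))) xor (~(b xor (~(d /\ c)))))
n6 = ~(n5 xor b) = ~((~((~(d xor (~(d /\ c)))) xor (~(b xor (~(d /\ c)))))) xor b)
n7 = ~(n2 /\ n6) = ~((~(b xor (~(d /\ c)))) /\ (~((~((~(d xor (~(d /\ c)))) xor (~(b xor (~(d /\ c)))))) xor b)))
At a=0, b=0, c=0, d=0: circuit gives 1, formula gives 0.

No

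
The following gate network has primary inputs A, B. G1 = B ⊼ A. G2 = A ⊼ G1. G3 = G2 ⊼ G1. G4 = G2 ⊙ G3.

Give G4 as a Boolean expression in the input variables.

G1 = B ⊼ A
G2 = A ⊼ G1 = A ⊼ (B ⊼ A)
G3 = G2 ⊼ G1 = (A ⊼ (B ⊼ A)) ⊼ (B ⊼ A)
G4 = G2 ⊙ G3 = (A ⊼ (B ⊼ A)) ⊙ ((A ⊼ (B ⊼ A)) ⊼ (B ⊼ A))

(A ⊼ (B ⊼ A)) ⊙ ((A ⊼ (B ⊼ A)) ⊼ (B ⊼ A))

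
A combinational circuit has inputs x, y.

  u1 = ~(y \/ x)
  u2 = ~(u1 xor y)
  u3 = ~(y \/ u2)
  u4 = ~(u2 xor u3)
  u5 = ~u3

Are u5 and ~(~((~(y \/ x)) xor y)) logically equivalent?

u1 = ~(y \/ x)
u2 = ~(u1 xor y) = ~((~(y \/ x)) xor y)
u3 = ~(y \/ u2) = ~(y \/ (~((~(y \/ x)) xor y)))
u5 = ~u3 = ~(~(y \/ (~((~(y \/ x)) xor y))))
At x=0, y=0: circuit gives 0, formula gives 1.

No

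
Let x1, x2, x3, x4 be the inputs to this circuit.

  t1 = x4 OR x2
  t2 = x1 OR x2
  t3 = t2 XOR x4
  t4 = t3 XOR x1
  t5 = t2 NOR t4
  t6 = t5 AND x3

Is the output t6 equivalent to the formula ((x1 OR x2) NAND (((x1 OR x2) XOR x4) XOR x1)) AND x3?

t2 = x1 OR x2
t3 = t2 XOR x4 = (x1 OR x2) XOR x4
t4 = t3 XOR x1 = ((x1 OR x2) XOR x4) XOR x1
t5 = t2 NOR t4 = (x1 OR x2) NOR (((x1 OR x2) XOR x4) XOR x1)
t6 = t5 AND x3 = ((x1 OR x2) NOR (((x1 OR x2) XOR x4) XOR x1)) AND x3
At x1=0, x2=0, x3=1, x4=1: circuit gives 0, formula gives 1.

No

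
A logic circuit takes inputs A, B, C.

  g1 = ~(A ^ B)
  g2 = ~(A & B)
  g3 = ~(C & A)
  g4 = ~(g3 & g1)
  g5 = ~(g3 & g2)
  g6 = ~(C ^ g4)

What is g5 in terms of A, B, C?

~((~(C & A)) & (~(A & B)))

g2 = ~(A & B)
g3 = ~(C & A)
g5 = ~(g3 & g2) = ~((~(C & A)) & (~(A & B)))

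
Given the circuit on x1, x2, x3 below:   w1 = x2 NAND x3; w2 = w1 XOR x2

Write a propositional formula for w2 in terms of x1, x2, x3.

(x2 NAND x3) XOR x2

w1 = x2 NAND x3
w2 = w1 XOR x2 = (x2 NAND x3) XOR x2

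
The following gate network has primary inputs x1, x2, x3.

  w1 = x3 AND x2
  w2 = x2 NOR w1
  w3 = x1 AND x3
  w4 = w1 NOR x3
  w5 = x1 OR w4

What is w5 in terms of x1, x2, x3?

x1 OR ((x3 AND x2) NOR x3)

w1 = x3 AND x2
w4 = w1 NOR x3 = (x3 AND x2) NOR x3
w5 = x1 OR w4 = x1 OR ((x3 AND x2) NOR x3)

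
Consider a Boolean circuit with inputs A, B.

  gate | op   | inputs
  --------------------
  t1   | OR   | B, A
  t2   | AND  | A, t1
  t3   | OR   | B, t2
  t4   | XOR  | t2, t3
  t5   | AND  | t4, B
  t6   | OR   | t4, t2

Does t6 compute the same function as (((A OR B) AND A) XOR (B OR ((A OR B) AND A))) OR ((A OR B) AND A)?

Yes

t1 = B OR A
t2 = A AND t1 = A AND (B OR A)
t3 = B OR t2 = B OR (A AND (B OR A))
t4 = t2 XOR t3 = (A AND (B OR A)) XOR (B OR (A AND (B OR A)))
t6 = t4 OR t2 = ((A AND (B OR A)) XOR (B OR (A AND (B OR A)))) OR (A AND (B OR A))
At A=0, B=0: circuit gives 0, formula gives 0.
At A=0, B=1: circuit gives 1, formula gives 1.
Agrees on all 4 inputs.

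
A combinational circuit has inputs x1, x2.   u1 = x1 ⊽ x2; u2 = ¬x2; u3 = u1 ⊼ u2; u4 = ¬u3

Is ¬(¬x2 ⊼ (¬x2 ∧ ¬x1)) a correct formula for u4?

Yes

u1 = x1 ⊽ x2
u2 = ¬x2
u3 = u1 ⊼ u2 = (x1 ⊽ x2) ⊼ ¬x2
u4 = ¬u3 = ¬((x1 ⊽ x2) ⊼ ¬x2)
At x1=0, x2=1: circuit gives 0, formula gives 0.
At x1=0, x2=0: circuit gives 1, formula gives 1.
Agrees on all 4 inputs.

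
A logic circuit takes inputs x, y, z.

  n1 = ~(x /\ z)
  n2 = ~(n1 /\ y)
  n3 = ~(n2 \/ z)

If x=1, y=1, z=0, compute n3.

1

n1 = ~(1 /\ 0) = 1
n2 = ~(1 /\ 1) = 0
n3 = ~(0 \/ 0) = 1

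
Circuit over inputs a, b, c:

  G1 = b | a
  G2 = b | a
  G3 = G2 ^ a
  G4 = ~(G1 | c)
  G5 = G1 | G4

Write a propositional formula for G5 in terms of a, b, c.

(b | a) | (~((b | a) | c))

G1 = b | a
G4 = ~(G1 | c) = ~((b | a) | c)
G5 = G1 | G4 = (b | a) | (~((b | a) | c))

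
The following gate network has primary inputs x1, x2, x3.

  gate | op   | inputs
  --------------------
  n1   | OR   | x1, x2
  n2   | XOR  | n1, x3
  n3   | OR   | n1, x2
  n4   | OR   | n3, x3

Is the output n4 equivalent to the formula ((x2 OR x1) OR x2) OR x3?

n1 = x1 OR x2
n3 = n1 OR x2 = (x1 OR x2) OR x2
n4 = n3 OR x3 = ((x1 OR x2) OR x2) OR x3
At x1=0, x2=0, x3=0: circuit gives 0, formula gives 0.
At x1=0, x2=0, x3=1: circuit gives 1, formula gives 1.
Agrees on all 8 inputs.

Yes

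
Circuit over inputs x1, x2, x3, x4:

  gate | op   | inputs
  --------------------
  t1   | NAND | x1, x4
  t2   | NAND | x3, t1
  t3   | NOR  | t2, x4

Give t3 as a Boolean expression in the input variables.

t1 = x1 NAND x4
t2 = x3 NAND t1 = x3 NAND (x1 NAND x4)
t3 = t2 NOR x4 = (x3 NAND (x1 NAND x4)) NOR x4

(x3 NAND (x1 NAND x4)) NOR x4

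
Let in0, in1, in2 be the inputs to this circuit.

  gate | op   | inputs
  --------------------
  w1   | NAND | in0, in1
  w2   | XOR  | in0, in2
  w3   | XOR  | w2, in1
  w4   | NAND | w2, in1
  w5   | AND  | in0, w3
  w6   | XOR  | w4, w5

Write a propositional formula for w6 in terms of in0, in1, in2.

w2 = in0 XOR in2
w3 = w2 XOR in1 = (in0 XOR in2) XOR in1
w4 = w2 NAND in1 = (in0 XOR in2) NAND in1
w5 = in0 AND w3 = in0 AND ((in0 XOR in2) XOR in1)
w6 = w4 XOR w5 = ((in0 XOR in2) NAND in1) XOR (in0 AND ((in0 XOR in2) XOR in1))

((in0 XOR in2) NAND in1) XOR (in0 AND ((in0 XOR in2) XOR in1))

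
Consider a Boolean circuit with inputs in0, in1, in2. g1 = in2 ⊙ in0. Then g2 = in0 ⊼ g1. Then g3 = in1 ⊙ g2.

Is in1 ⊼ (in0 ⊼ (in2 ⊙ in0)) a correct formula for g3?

No

g1 = in2 ⊙ in0
g2 = in0 ⊼ g1 = in0 ⊼ (in2 ⊙ in0)
g3 = in1 ⊙ g2 = in1 ⊙ (in0 ⊼ (in2 ⊙ in0))
At in0=0, in1=0, in2=0: circuit gives 0, formula gives 1.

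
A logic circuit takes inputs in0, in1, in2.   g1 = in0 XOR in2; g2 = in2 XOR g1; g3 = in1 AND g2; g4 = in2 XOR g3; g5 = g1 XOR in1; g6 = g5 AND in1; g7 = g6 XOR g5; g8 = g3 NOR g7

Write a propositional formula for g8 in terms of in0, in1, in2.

g1 = in0 XOR in2
g2 = in2 XOR g1 = in2 XOR (in0 XOR in2)
g3 = in1 AND g2 = in1 AND (in2 XOR (in0 XOR in2))
g5 = g1 XOR in1 = (in0 XOR in2) XOR in1
g6 = g5 AND in1 = ((in0 XOR in2) XOR in1) AND in1
g7 = g6 XOR g5 = (((in0 XOR in2) XOR in1) AND in1) XOR ((in0 XOR in2) XOR in1)
g8 = g3 NOR g7 = (in1 AND (in2 XOR (in0 XOR in2))) NOR ((((in0 XOR in2) XOR in1) AND in1) XOR ((in0 XOR in2) XOR in1))

(in1 AND (in2 XOR (in0 XOR in2))) NOR ((((in0 XOR in2) XOR in1) AND in1) XOR ((in0 XOR in2) XOR in1))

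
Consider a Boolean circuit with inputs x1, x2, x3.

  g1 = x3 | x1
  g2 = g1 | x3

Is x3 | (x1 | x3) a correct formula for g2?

Yes

g1 = x3 | x1
g2 = g1 | x3 = (x3 | x1) | x3
At x1=0, x2=0, x3=0: circuit gives 0, formula gives 0.
At x1=0, x2=0, x3=1: circuit gives 1, formula gives 1.
Agrees on all 8 inputs.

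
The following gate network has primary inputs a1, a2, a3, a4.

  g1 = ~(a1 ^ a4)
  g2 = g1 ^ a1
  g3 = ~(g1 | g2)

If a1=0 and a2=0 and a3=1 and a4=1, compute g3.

g1 = ~(0 ^ 1) = 0
g2 = 0 ^ 0 = 0
g3 = ~(0 | 0) = 1

1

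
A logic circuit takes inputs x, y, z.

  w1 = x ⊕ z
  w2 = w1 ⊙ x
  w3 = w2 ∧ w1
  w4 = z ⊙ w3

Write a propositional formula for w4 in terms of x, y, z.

w1 = x ⊕ z
w2 = w1 ⊙ x = (x ⊕ z) ⊙ x
w3 = w2 ∧ w1 = ((x ⊕ z) ⊙ x) ∧ (x ⊕ z)
w4 = z ⊙ w3 = z ⊙ (((x ⊕ z) ⊙ x) ∧ (x ⊕ z))

z ⊙ (((x ⊕ z) ⊙ x) ∧ (x ⊕ z))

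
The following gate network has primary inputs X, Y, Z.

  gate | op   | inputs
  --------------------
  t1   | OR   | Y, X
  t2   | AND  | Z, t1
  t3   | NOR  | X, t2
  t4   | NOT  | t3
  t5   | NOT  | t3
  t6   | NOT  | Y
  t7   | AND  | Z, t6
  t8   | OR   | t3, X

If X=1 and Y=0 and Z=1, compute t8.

1

t1 = 0 OR 1 = 1
t2 = 1 AND 1 = 1
t3 = 1 NOR 1 = 0
t8 = 0 OR 1 = 1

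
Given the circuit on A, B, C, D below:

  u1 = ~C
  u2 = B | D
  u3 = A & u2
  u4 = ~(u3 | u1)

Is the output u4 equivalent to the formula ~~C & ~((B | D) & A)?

u1 = ~C
u2 = B | D
u3 = A & u2 = A & (B | D)
u4 = ~(u3 | u1) = ~((A & (B | D)) | ~C)
At A=0, B=0, C=0, D=0: circuit gives 0, formula gives 0.
At A=0, B=0, C=1, D=0: circuit gives 1, formula gives 1.
Agrees on all 16 inputs.

Yes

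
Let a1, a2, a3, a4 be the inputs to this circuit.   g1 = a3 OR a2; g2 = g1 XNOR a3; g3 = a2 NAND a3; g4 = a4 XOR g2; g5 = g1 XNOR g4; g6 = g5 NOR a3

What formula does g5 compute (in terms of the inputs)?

g1 = a3 OR a2
g2 = g1 XNOR a3 = (a3 OR a2) XNOR a3
g4 = a4 XOR g2 = a4 XOR ((a3 OR a2) XNOR a3)
g5 = g1 XNOR g4 = (a3 OR a2) XNOR (a4 XOR ((a3 OR a2) XNOR a3))

(a3 OR a2) XNOR (a4 XOR ((a3 OR a2) XNOR a3))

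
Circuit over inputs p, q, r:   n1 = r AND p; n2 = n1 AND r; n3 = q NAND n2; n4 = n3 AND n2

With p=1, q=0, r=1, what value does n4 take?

1

n1 = 1 AND 1 = 1
n2 = 1 AND 1 = 1
n3 = 0 NAND 1 = 1
n4 = 1 AND 1 = 1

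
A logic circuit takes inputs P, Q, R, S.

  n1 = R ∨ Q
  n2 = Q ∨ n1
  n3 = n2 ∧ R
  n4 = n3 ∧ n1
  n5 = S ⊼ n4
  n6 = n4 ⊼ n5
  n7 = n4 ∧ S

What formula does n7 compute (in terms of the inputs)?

n1 = R ∨ Q
n2 = Q ∨ n1 = Q ∨ (R ∨ Q)
n3 = n2 ∧ R = (Q ∨ (R ∨ Q)) ∧ R
n4 = n3 ∧ n1 = ((Q ∨ (R ∨ Q)) ∧ R) ∧ (R ∨ Q)
n7 = n4 ∧ S = (((Q ∨ (R ∨ Q)) ∧ R) ∧ (R ∨ Q)) ∧ S

(((Q ∨ (R ∨ Q)) ∧ R) ∧ (R ∨ Q)) ∧ S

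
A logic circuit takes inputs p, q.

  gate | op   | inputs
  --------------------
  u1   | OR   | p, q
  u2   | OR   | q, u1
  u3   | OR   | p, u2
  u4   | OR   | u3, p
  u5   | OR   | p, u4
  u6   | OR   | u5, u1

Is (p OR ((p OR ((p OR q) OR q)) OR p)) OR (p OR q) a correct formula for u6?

u1 = p OR q
u2 = q OR u1 = q OR (p OR q)
u3 = p OR u2 = p OR (q OR (p OR q))
u4 = u3 OR p = (p OR (q OR (p OR q))) OR p
u5 = p OR u4 = p OR ((p OR (q OR (p OR q))) OR p)
u6 = u5 OR u1 = (p OR ((p OR (q OR (p OR q))) OR p)) OR (p OR q)
At p=0, q=0: circuit gives 0, formula gives 0.
At p=0, q=1: circuit gives 1, formula gives 1.
Agrees on all 4 inputs.

Yes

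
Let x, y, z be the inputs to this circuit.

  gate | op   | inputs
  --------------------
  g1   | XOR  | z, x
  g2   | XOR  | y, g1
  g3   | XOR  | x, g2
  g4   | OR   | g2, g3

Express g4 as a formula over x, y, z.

(y XOR (z XOR x)) OR (x XOR (y XOR (z XOR x)))

g1 = z XOR x
g2 = y XOR g1 = y XOR (z XOR x)
g3 = x XOR g2 = x XOR (y XOR (z XOR x))
g4 = g2 OR g3 = (y XOR (z XOR x)) OR (x XOR (y XOR (z XOR x)))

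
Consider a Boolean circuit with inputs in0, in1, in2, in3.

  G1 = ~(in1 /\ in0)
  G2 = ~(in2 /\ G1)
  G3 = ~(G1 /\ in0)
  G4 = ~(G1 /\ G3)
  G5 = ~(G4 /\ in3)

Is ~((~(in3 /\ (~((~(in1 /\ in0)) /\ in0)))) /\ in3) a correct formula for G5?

No

G1 = ~(in1 /\ in0)
G3 = ~(G1 /\ in0) = ~((~(in1 /\ in0)) /\ in0)
G4 = ~(G1 /\ G3) = ~((~(in1 /\ in0)) /\ (~((~(in1 /\ in0)) /\ in0)))
G5 = ~(G4 /\ in3) = ~((~((~(in1 /\ in0)) /\ (~((~(in1 /\ in0)) /\ in0)))) /\ in3)
At in0=1, in1=1, in2=0, in3=1: circuit gives 0, formula gives 1.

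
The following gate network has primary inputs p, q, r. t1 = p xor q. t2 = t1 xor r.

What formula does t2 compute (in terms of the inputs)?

(p xor q) xor r

t1 = p xor q
t2 = t1 xor r = (p xor q) xor r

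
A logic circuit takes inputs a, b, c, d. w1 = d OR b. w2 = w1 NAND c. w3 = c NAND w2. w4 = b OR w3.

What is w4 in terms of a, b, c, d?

w1 = d OR b
w2 = w1 NAND c = (d OR b) NAND c
w3 = c NAND w2 = c NAND ((d OR b) NAND c)
w4 = b OR w3 = b OR (c NAND ((d OR b) NAND c))

b OR (c NAND ((d OR b) NAND c))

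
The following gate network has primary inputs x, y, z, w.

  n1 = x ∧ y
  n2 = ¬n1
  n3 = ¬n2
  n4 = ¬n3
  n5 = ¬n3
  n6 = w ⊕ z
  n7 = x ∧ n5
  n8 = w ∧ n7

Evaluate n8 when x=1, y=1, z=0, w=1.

n1 = 1 ∧ 1 = 1
n2 = ¬1 = 0
n3 = ¬0 = 1
n5 = ¬1 = 0
n7 = 1 ∧ 0 = 0
n8 = 1 ∧ 0 = 0

0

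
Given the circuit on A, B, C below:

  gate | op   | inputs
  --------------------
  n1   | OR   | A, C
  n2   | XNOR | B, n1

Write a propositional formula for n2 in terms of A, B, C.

n1 = A OR C
n2 = B XNOR n1 = B XNOR (A OR C)

B XNOR (A OR C)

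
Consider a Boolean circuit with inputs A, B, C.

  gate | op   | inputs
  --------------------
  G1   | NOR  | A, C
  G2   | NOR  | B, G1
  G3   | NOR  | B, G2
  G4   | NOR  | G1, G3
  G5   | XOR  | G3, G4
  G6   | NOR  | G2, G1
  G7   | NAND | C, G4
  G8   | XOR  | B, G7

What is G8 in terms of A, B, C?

G1 = A NOR C
G2 = B NOR G1 = B NOR (A NOR C)
G3 = B NOR G2 = B NOR (B NOR (A NOR C))
G4 = G1 NOR G3 = (A NOR C) NOR (B NOR (B NOR (A NOR C)))
G7 = C NAND G4 = C NAND ((A NOR C) NOR (B NOR (B NOR (A NOR C))))
G8 = B XOR G7 = B XOR (C NAND ((A NOR C) NOR (B NOR (B NOR (A NOR C)))))

B XOR (C NAND ((A NOR C) NOR (B NOR (B NOR (A NOR C)))))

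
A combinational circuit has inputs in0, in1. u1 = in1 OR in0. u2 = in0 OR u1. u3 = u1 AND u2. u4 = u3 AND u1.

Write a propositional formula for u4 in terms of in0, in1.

u1 = in1 OR in0
u2 = in0 OR u1 = in0 OR (in1 OR in0)
u3 = u1 AND u2 = (in1 OR in0) AND (in0 OR (in1 OR in0))
u4 = u3 AND u1 = ((in1 OR in0) AND (in0 OR (in1 OR in0))) AND (in1 OR in0)

((in1 OR in0) AND (in0 OR (in1 OR in0))) AND (in1 OR in0)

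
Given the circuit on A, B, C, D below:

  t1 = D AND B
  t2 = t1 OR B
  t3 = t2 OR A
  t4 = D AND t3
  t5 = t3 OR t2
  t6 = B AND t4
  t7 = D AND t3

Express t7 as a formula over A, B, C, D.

D AND (((D AND B) OR B) OR A)

t1 = D AND B
t2 = t1 OR B = (D AND B) OR B
t3 = t2 OR A = ((D AND B) OR B) OR A
t7 = D AND t3 = D AND (((D AND B) OR B) OR A)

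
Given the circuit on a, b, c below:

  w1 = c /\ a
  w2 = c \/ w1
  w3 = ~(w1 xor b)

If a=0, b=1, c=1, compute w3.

0

w1 = 1 /\ 0 = 0
w3 = ~(0 xor 1) = 0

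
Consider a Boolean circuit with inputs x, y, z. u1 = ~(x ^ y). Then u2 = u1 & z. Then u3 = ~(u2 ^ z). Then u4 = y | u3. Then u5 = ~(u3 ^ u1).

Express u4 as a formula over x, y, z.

y | (~(((~(x ^ y)) & z) ^ z))

u1 = ~(x ^ y)
u2 = u1 & z = (~(x ^ y)) & z
u3 = ~(u2 ^ z) = ~(((~(x ^ y)) & z) ^ z)
u4 = y | u3 = y | (~(((~(x ^ y)) & z) ^ z))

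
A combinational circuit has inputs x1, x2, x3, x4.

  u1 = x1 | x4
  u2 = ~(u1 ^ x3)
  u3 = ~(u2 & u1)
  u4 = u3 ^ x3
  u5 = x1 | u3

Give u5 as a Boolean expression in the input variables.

x1 | (~((~((x1 | x4) ^ x3)) & (x1 | x4)))

u1 = x1 | x4
u2 = ~(u1 ^ x3) = ~((x1 | x4) ^ x3)
u3 = ~(u2 & u1) = ~((~((x1 | x4) ^ x3)) & (x1 | x4))
u5 = x1 | u3 = x1 | (~((~((x1 | x4) ^ x3)) & (x1 | x4)))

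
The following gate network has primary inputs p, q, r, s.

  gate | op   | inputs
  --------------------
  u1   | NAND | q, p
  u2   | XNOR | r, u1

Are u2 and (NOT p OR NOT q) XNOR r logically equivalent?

u1 = q NAND p
u2 = r XNOR u1 = r XNOR (q NAND p)
At p=0, q=0, r=0, s=0: circuit gives 0, formula gives 0.
At p=0, q=0, r=1, s=0: circuit gives 1, formula gives 1.
Agrees on all 16 inputs.

Yes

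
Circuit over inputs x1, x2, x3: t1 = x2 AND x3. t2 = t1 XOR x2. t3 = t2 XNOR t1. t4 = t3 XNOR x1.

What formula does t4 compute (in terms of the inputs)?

t1 = x2 AND x3
t2 = t1 XOR x2 = (x2 AND x3) XOR x2
t3 = t2 XNOR t1 = ((x2 AND x3) XOR x2) XNOR (x2 AND x3)
t4 = t3 XNOR x1 = (((x2 AND x3) XOR x2) XNOR (x2 AND x3)) XNOR x1

(((x2 AND x3) XOR x2) XNOR (x2 AND x3)) XNOR x1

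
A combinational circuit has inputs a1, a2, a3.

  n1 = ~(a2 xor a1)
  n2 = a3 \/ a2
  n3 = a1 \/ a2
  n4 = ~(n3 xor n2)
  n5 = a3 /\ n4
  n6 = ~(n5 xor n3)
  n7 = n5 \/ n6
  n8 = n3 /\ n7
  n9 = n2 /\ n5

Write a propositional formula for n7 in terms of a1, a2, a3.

n2 = a3 \/ a2
n3 = a1 \/ a2
n4 = ~(n3 xor n2) = ~((a1 \/ a2) xor (a3 \/ a2))
n5 = a3 /\ n4 = a3 /\ (~((a1 \/ a2) xor (a3 \/ a2)))
n6 = ~(n5 xor n3) = ~((a3 /\ (~((a1 \/ a2) xor (a3 \/ a2)))) xor (a1 \/ a2))
n7 = n5 \/ n6 = (a3 /\ (~((a1 \/ a2) xor (a3 \/ a2)))) \/ (~((a3 /\ (~((a1 \/ a2) xor (a3 \/ a2)))) xor (a1 \/ a2)))

(a3 /\ (~((a1 \/ a2) xor (a3 \/ a2)))) \/ (~((a3 /\ (~((a1 \/ a2) xor (a3 \/ a2)))) xor (a1 \/ a2)))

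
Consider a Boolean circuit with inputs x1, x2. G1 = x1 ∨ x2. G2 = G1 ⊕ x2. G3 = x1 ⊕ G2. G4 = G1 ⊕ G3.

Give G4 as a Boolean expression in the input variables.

(x1 ∨ x2) ⊕ (x1 ⊕ ((x1 ∨ x2) ⊕ x2))

G1 = x1 ∨ x2
G2 = G1 ⊕ x2 = (x1 ∨ x2) ⊕ x2
G3 = x1 ⊕ G2 = x1 ⊕ ((x1 ∨ x2) ⊕ x2)
G4 = G1 ⊕ G3 = (x1 ∨ x2) ⊕ (x1 ⊕ ((x1 ∨ x2) ⊕ x2))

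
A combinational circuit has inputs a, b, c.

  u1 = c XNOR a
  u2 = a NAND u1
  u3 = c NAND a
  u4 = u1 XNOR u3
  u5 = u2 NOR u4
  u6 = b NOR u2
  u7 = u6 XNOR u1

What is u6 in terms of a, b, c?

u1 = c XNOR a
u2 = a NAND u1 = a NAND (c XNOR a)
u6 = b NOR u2 = b NOR (a NAND (c XNOR a))

b NOR (a NAND (c XNOR a))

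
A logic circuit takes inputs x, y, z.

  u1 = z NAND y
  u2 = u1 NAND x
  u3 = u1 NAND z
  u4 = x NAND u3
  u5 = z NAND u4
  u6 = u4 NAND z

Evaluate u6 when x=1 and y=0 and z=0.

u1 = 0 NAND 0 = 1
u3 = 1 NAND 0 = 1
u4 = 1 NAND 1 = 0
u6 = 0 NAND 0 = 1

1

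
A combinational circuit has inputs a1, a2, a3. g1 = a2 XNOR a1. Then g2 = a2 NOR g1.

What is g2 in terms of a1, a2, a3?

a2 NOR (a2 XNOR a1)

g1 = a2 XNOR a1
g2 = a2 NOR g1 = a2 NOR (a2 XNOR a1)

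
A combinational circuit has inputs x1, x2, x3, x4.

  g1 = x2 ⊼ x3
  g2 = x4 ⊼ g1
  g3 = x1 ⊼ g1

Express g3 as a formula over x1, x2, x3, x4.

g1 = x2 ⊼ x3
g3 = x1 ⊼ g1 = x1 ⊼ (x2 ⊼ x3)

x1 ⊼ (x2 ⊼ x3)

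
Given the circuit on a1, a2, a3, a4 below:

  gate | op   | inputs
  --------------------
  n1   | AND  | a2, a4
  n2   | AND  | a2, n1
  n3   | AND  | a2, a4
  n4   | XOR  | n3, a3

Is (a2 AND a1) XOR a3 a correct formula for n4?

No

n3 = a2 AND a4
n4 = n3 XOR a3 = (a2 AND a4) XOR a3
At a1=0, a2=1, a3=0, a4=1: circuit gives 1, formula gives 0.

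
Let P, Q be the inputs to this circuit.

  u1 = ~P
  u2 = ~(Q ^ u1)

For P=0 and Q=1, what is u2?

u1 = ~0 = 1
u2 = ~(1 ^ 1) = 1

1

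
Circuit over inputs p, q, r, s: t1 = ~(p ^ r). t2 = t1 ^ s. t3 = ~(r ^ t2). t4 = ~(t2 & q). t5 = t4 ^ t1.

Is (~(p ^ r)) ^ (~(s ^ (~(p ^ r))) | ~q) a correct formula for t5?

t1 = ~(p ^ r)
t2 = t1 ^ s = (~(p ^ r)) ^ s
t4 = ~(t2 & q) = ~(((~(p ^ r)) ^ s) & q)
t5 = t4 ^ t1 = (~(((~(p ^ r)) ^ s) & q)) ^ (~(p ^ r))
At p=0, q=0, r=0, s=0: circuit gives 0, formula gives 0.
At p=0, q=0, r=1, s=0: circuit gives 1, formula gives 1.
Agrees on all 16 inputs.

Yes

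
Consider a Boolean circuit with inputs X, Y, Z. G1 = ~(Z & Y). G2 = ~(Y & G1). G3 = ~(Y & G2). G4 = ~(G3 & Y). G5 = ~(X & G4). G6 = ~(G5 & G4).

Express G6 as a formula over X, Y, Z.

G1 = ~(Z & Y)
G2 = ~(Y & G1) = ~(Y & (~(Z & Y)))
G3 = ~(Y & G2) = ~(Y & (~(Y & (~(Z & Y)))))
G4 = ~(G3 & Y) = ~((~(Y & (~(Y & (~(Z & Y)))))) & Y)
G5 = ~(X & G4) = ~(X & (~((~(Y & (~(Y & (~(Z & Y)))))) & Y)))
G6 = ~(G5 & G4) = ~((~(X & (~((~(Y & (~(Y & (~(Z & Y)))))) & Y)))) & (~((~(Y & (~(Y & (~(Z & Y)))))) & Y)))

~((~(X & (~((~(Y & (~(Y & (~(Z & Y)))))) & Y)))) & (~((~(Y & (~(Y & (~(Z & Y)))))) & Y)))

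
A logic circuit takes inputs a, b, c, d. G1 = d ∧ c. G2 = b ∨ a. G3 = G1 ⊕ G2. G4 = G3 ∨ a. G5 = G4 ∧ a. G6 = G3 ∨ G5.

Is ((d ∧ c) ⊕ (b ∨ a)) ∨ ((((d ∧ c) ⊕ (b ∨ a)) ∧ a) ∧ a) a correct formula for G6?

No

G1 = d ∧ c
G2 = b ∨ a
G3 = G1 ⊕ G2 = (d ∧ c) ⊕ (b ∨ a)
G4 = G3 ∨ a = ((d ∧ c) ⊕ (b ∨ a)) ∨ a
G5 = G4 ∧ a = (((d ∧ c) ⊕ (b ∨ a)) ∨ a) ∧ a
G6 = G3 ∨ G5 = ((d ∧ c) ⊕ (b ∨ a)) ∨ ((((d ∧ c) ⊕ (b ∨ a)) ∨ a) ∧ a)
At a=1, b=0, c=1, d=1: circuit gives 1, formula gives 0.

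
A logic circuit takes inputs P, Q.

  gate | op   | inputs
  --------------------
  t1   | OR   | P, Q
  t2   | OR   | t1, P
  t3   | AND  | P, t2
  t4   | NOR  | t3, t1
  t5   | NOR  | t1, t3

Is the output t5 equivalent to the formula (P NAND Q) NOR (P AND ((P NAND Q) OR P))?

No

t1 = P OR Q
t2 = t1 OR P = (P OR Q) OR P
t3 = P AND t2 = P AND ((P OR Q) OR P)
t5 = t1 NOR t3 = (P OR Q) NOR (P AND ((P OR Q) OR P))
At P=0, Q=0: circuit gives 1, formula gives 0.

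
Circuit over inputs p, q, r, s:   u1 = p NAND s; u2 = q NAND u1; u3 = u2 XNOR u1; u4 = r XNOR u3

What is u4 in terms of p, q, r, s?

r XNOR ((q NAND (p NAND s)) XNOR (p NAND s))

u1 = p NAND s
u2 = q NAND u1 = q NAND (p NAND s)
u3 = u2 XNOR u1 = (q NAND (p NAND s)) XNOR (p NAND s)
u4 = r XNOR u3 = r XNOR ((q NAND (p NAND s)) XNOR (p NAND s))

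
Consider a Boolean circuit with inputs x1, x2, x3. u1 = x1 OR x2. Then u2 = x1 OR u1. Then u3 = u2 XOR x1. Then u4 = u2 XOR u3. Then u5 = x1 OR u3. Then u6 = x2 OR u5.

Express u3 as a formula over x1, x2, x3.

(x1 OR (x1 OR x2)) XOR x1

u1 = x1 OR x2
u2 = x1 OR u1 = x1 OR (x1 OR x2)
u3 = u2 XOR x1 = (x1 OR (x1 OR x2)) XOR x1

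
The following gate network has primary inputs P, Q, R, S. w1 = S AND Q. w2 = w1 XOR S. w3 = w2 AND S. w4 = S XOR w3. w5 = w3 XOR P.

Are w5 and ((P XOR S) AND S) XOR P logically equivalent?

w1 = S AND Q
w2 = w1 XOR S = (S AND Q) XOR S
w3 = w2 AND S = ((S AND Q) XOR S) AND S
w5 = w3 XOR P = (((S AND Q) XOR S) AND S) XOR P
At P=0, Q=1, R=0, S=1: circuit gives 0, formula gives 1.

No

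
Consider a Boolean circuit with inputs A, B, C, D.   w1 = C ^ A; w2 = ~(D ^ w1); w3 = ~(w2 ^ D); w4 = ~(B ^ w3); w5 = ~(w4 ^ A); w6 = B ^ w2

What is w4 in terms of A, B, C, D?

w1 = C ^ A
w2 = ~(D ^ w1) = ~(D ^ (C ^ A))
w3 = ~(w2 ^ D) = ~((~(D ^ (C ^ A))) ^ D)
w4 = ~(B ^ w3) = ~(B ^ (~((~(D ^ (C ^ A))) ^ D)))

~(B ^ (~((~(D ^ (C ^ A))) ^ D)))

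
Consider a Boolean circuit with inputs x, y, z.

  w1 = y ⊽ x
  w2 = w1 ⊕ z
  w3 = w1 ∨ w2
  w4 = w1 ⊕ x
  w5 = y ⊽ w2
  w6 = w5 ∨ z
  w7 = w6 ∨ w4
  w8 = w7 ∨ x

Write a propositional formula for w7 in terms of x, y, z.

w1 = y ⊽ x
w2 = w1 ⊕ z = (y ⊽ x) ⊕ z
w4 = w1 ⊕ x = (y ⊽ x) ⊕ x
w5 = y ⊽ w2 = y ⊽ ((y ⊽ x) ⊕ z)
w6 = w5 ∨ z = (y ⊽ ((y ⊽ x) ⊕ z)) ∨ z
w7 = w6 ∨ w4 = ((y ⊽ ((y ⊽ x) ⊕ z)) ∨ z) ∨ ((y ⊽ x) ⊕ x)

((y ⊽ ((y ⊽ x) ⊕ z)) ∨ z) ∨ ((y ⊽ x) ⊕ x)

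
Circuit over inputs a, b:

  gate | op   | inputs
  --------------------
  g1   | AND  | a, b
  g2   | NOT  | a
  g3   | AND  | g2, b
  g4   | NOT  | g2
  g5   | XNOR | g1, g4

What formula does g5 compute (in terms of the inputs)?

g1 = a AND b
g2 = NOT a
g4 = NOT g2 = NOT NOT a
g5 = g1 XNOR g4 = (a AND b) XNOR NOT NOT a

(a AND b) XNOR NOT NOT a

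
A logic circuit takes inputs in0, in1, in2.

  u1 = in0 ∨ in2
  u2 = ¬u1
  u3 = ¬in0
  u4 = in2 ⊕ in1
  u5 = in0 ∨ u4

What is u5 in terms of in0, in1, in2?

in0 ∨ (in2 ⊕ in1)

u4 = in2 ⊕ in1
u5 = in0 ∨ u4 = in0 ∨ (in2 ⊕ in1)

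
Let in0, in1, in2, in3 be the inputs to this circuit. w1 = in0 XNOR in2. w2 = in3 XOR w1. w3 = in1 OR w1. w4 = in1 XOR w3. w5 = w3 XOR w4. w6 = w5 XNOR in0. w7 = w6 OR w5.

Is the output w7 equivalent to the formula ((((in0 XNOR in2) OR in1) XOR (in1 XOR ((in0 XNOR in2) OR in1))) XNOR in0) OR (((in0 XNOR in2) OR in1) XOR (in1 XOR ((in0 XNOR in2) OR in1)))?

Yes

w1 = in0 XNOR in2
w3 = in1 OR w1 = in1 OR (in0 XNOR in2)
w4 = in1 XOR w3 = in1 XOR (in1 OR (in0 XNOR in2))
w5 = w3 XOR w4 = (in1 OR (in0 XNOR in2)) XOR (in1 XOR (in1 OR (in0 XNOR in2)))
w6 = w5 XNOR in0 = ((in1 OR (in0 XNOR in2)) XOR (in1 XOR (in1 OR (in0 XNOR in2)))) XNOR in0
w7 = w6 OR w5 = (((in1 OR (in0 XNOR in2)) XOR (in1 XOR (in1 OR (in0 XNOR in2)))) XNOR in0) OR ((in1 OR (in0 XNOR in2)) XOR (in1 XOR (in1 OR (in0 XNOR in2))))
At in0=1, in1=0, in2=0, in3=0: circuit gives 0, formula gives 0.
At in0=0, in1=0, in2=0, in3=0: circuit gives 1, formula gives 1.
Agrees on all 16 inputs.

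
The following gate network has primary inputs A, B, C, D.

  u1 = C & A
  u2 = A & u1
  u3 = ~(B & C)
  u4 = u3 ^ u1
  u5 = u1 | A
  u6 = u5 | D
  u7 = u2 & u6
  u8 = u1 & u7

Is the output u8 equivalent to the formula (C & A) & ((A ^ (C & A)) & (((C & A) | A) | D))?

u1 = C & A
u2 = A & u1 = A & (C & A)
u5 = u1 | A = (C & A) | A
u6 = u5 | D = ((C & A) | A) | D
u7 = u2 & u6 = (A & (C & A)) & (((C & A) | A) | D)
u8 = u1 & u7 = (C & A) & ((A & (C & A)) & (((C & A) | A) | D))
At A=1, B=0, C=1, D=0: circuit gives 1, formula gives 0.

No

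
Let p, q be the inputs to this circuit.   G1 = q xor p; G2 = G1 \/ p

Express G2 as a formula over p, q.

(q xor p) \/ p

G1 = q xor p
G2 = G1 \/ p = (q xor p) \/ p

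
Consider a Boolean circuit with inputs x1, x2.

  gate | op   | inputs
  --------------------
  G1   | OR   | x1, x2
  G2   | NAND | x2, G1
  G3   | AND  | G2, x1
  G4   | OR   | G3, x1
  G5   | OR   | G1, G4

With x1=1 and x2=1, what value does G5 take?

1

G1 = 1 OR 1 = 1
G2 = 1 NAND 1 = 0
G3 = 0 AND 1 = 0
G4 = 0 OR 1 = 1
G5 = 1 OR 1 = 1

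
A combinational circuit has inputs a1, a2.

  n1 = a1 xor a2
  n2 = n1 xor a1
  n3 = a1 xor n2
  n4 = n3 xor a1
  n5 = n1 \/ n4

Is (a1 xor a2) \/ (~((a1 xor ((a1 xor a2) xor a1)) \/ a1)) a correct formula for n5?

n1 = a1 xor a2
n2 = n1 xor a1 = (a1 xor a2) xor a1
n3 = a1 xor n2 = a1 xor ((a1 xor a2) xor a1)
n4 = n3 xor a1 = (a1 xor ((a1 xor a2) xor a1)) xor a1
n5 = n1 \/ n4 = (a1 xor a2) \/ ((a1 xor ((a1 xor a2) xor a1)) xor a1)
At a1=0, a2=0: circuit gives 0, formula gives 1.

No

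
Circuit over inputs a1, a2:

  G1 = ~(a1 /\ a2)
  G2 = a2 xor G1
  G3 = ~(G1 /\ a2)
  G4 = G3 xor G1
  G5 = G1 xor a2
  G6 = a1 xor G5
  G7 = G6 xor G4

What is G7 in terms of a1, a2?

(a1 xor ((~(a1 /\ a2)) xor a2)) xor ((~((~(a1 /\ a2)) /\ a2)) xor (~(a1 /\ a2)))

G1 = ~(a1 /\ a2)
G3 = ~(G1 /\ a2) = ~((~(a1 /\ a2)) /\ a2)
G4 = G3 xor G1 = (~((~(a1 /\ a2)) /\ a2)) xor (~(a1 /\ a2))
G5 = G1 xor a2 = (~(a1 /\ a2)) xor a2
G6 = a1 xor G5 = a1 xor ((~(a1 /\ a2)) xor a2)
G7 = G6 xor G4 = (a1 xor ((~(a1 /\ a2)) xor a2)) xor ((~((~(a1 /\ a2)) /\ a2)) xor (~(a1 /\ a2)))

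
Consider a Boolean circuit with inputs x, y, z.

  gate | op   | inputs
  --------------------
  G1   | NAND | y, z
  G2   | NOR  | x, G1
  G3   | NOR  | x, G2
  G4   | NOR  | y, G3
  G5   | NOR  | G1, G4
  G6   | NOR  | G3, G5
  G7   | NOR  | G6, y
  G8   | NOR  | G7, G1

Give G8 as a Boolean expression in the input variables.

G1 = y NAND z
G2 = x NOR G1 = x NOR (y NAND z)
G3 = x NOR G2 = x NOR (x NOR (y NAND z))
G4 = y NOR G3 = y NOR (x NOR (x NOR (y NAND z)))
G5 = G1 NOR G4 = (y NAND z) NOR (y NOR (x NOR (x NOR (y NAND z))))
G6 = G3 NOR G5 = (x NOR (x NOR (y NAND z))) NOR ((y NAND z) NOR (y NOR (x NOR (x NOR (y NAND z)))))
G7 = G6 NOR y = ((x NOR (x NOR (y NAND z))) NOR ((y NAND z) NOR (y NOR (x NOR (x NOR (y NAND z)))))) NOR y
G8 = G7 NOR G1 = (((x NOR (x NOR (y NAND z))) NOR ((y NAND z) NOR (y NOR (x NOR (x NOR (y NAND z)))))) NOR y) NOR (y NAND z)

(((x NOR (x NOR (y NAND z))) NOR ((y NAND z) NOR (y NOR (x NOR (x NOR (y NAND z)))))) NOR y) NOR (y NAND z)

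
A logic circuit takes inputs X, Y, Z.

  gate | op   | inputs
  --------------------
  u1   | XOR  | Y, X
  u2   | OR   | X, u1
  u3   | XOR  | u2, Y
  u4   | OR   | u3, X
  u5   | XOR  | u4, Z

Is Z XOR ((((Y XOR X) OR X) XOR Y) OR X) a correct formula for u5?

u1 = Y XOR X
u2 = X OR u1 = X OR (Y XOR X)
u3 = u2 XOR Y = (X OR (Y XOR X)) XOR Y
u4 = u3 OR X = ((X OR (Y XOR X)) XOR Y) OR X
u5 = u4 XOR Z = (((X OR (Y XOR X)) XOR Y) OR X) XOR Z
At X=0, Y=0, Z=0: circuit gives 0, formula gives 0.
At X=0, Y=0, Z=1: circuit gives 1, formula gives 1.
Agrees on all 8 inputs.

Yes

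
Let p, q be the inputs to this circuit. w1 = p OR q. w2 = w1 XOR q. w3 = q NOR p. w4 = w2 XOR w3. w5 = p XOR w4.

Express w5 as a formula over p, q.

p XOR (((p OR q) XOR q) XOR (q NOR p))

w1 = p OR q
w2 = w1 XOR q = (p OR q) XOR q
w3 = q NOR p
w4 = w2 XOR w3 = ((p OR q) XOR q) XOR (q NOR p)
w5 = p XOR w4 = p XOR (((p OR q) XOR q) XOR (q NOR p))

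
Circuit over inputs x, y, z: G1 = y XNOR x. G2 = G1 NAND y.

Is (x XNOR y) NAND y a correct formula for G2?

Yes

G1 = y XNOR x
G2 = G1 NAND y = (y XNOR x) NAND y
At x=1, y=1, z=0: circuit gives 0, formula gives 0.
At x=0, y=0, z=0: circuit gives 1, formula gives 1.
Agrees on all 8 inputs.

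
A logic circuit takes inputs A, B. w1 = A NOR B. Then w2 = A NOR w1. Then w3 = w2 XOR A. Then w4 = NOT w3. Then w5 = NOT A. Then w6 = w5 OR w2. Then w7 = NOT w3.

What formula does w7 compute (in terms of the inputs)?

NOT ((A NOR (A NOR B)) XOR A)

w1 = A NOR B
w2 = A NOR w1 = A NOR (A NOR B)
w3 = w2 XOR A = (A NOR (A NOR B)) XOR A
w7 = NOT w3 = NOT ((A NOR (A NOR B)) XOR A)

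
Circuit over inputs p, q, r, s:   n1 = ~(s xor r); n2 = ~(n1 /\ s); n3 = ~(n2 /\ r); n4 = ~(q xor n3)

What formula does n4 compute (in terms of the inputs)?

n1 = ~(s xor r)
n2 = ~(n1 /\ s) = ~((~(s xor r)) /\ s)
n3 = ~(n2 /\ r) = ~((~((~(s xor r)) /\ s)) /\ r)
n4 = ~(q xor n3) = ~(q xor (~((~((~(s xor r)) /\ s)) /\ r)))

~(q xor (~((~((~(s xor r)) /\ s)) /\ r)))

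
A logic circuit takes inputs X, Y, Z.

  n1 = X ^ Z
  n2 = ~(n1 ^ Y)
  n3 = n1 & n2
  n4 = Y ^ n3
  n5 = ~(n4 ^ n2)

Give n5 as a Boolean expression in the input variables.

~((Y ^ ((X ^ Z) & (~((X ^ Z) ^ Y)))) ^ (~((X ^ Z) ^ Y)))

n1 = X ^ Z
n2 = ~(n1 ^ Y) = ~((X ^ Z) ^ Y)
n3 = n1 & n2 = (X ^ Z) & (~((X ^ Z) ^ Y))
n4 = Y ^ n3 = Y ^ ((X ^ Z) & (~((X ^ Z) ^ Y)))
n5 = ~(n4 ^ n2) = ~((Y ^ ((X ^ Z) & (~((X ^ Z) ^ Y)))) ^ (~((X ^ Z) ^ Y)))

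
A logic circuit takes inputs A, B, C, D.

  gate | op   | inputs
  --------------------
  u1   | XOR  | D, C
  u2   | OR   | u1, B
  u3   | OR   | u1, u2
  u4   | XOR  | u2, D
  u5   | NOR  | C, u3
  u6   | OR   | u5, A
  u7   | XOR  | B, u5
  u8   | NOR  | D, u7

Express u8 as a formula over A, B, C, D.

u1 = D XOR C
u2 = u1 OR B = (D XOR C) OR B
u3 = u1 OR u2 = (D XOR C) OR ((D XOR C) OR B)
u5 = C NOR u3 = C NOR ((D XOR C) OR ((D XOR C) OR B))
u7 = B XOR u5 = B XOR (C NOR ((D XOR C) OR ((D XOR C) OR B)))
u8 = D NOR u7 = D NOR (B XOR (C NOR ((D XOR C) OR ((D XOR C) OR B))))

D NOR (B XOR (C NOR ((D XOR C) OR ((D XOR C) OR B))))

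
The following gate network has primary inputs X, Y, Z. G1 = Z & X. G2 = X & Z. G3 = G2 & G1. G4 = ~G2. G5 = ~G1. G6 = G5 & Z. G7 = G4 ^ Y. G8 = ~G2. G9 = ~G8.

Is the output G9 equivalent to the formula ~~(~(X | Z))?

No

G2 = X & Z
G8 = ~G2 = ~(X & Z)
G9 = ~G8 = ~~(X & Z)
At X=0, Y=0, Z=0: circuit gives 0, formula gives 1.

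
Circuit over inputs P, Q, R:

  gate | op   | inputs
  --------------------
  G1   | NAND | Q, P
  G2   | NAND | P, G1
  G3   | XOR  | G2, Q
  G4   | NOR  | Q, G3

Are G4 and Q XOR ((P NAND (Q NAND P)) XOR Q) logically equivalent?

No

G1 = Q NAND P
G2 = P NAND G1 = P NAND (Q NAND P)
G3 = G2 XOR Q = (P NAND (Q NAND P)) XOR Q
G4 = Q NOR G3 = Q NOR ((P NAND (Q NAND P)) XOR Q)
At P=0, Q=0, R=0: circuit gives 0, formula gives 1.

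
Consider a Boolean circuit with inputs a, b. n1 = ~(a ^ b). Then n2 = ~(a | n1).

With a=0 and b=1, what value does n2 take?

1

n1 = ~(0 ^ 1) = 0
n2 = ~(0 | 0) = 1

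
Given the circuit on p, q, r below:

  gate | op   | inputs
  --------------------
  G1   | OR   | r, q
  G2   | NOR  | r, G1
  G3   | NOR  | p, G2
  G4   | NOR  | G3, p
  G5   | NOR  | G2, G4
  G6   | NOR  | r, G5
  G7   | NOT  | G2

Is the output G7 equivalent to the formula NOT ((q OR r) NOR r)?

Yes

G1 = r OR q
G2 = r NOR G1 = r NOR (r OR q)
G7 = NOT G2 = NOT (r NOR (r OR q))
At p=0, q=0, r=0: circuit gives 0, formula gives 0.
At p=0, q=0, r=1: circuit gives 1, formula gives 1.
Agrees on all 8 inputs.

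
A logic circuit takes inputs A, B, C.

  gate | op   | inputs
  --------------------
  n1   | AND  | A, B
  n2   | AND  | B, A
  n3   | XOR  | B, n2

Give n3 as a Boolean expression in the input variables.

B XOR (B AND A)

n2 = B AND A
n3 = B XOR n2 = B XOR (B AND A)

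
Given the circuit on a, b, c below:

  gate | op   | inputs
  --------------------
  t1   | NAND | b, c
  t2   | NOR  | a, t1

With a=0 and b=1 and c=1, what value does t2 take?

t1 = 1 NAND 1 = 0
t2 = 0 NOR 0 = 1

1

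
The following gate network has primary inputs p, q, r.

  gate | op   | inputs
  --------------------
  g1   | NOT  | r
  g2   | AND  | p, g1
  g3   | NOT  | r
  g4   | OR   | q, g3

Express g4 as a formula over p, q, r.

q OR NOT r

g3 = NOT r
g4 = q OR g3 = q OR NOT r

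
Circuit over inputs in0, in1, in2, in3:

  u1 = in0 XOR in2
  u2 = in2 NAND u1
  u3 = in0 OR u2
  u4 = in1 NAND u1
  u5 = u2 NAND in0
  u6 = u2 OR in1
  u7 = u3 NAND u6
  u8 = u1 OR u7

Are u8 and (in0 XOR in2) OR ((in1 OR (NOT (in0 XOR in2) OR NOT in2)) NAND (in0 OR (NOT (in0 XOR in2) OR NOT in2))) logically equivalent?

u1 = in0 XOR in2
u2 = in2 NAND u1 = in2 NAND (in0 XOR in2)
u3 = in0 OR u2 = in0 OR (in2 NAND (in0 XOR in2))
u6 = u2 OR in1 = (in2 NAND (in0 XOR in2)) OR in1
u7 = u3 NAND u6 = (in0 OR (in2 NAND (in0 XOR in2))) NAND ((in2 NAND (in0 XOR in2)) OR in1)
u8 = u1 OR u7 = (in0 XOR in2) OR ((in0 OR (in2 NAND (in0 XOR in2))) NAND ((in2 NAND (in0 XOR in2)) OR in1))
At in0=0, in1=0, in2=0, in3=0: circuit gives 0, formula gives 0.
At in0=0, in1=0, in2=1, in3=0: circuit gives 1, formula gives 1.
Agrees on all 16 inputs.

Yes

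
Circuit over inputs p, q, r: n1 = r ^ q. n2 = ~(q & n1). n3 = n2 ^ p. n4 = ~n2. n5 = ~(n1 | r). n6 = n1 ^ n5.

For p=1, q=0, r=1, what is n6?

n1 = 1 ^ 0 = 1
n5 = ~(1 | 1) = 0
n6 = 1 ^ 0 = 1

1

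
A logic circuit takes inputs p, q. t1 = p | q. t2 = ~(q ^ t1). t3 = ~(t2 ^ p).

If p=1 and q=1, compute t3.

t1 = 1 | 1 = 1
t2 = ~(1 ^ 1) = 1
t3 = ~(1 ^ 1) = 1

1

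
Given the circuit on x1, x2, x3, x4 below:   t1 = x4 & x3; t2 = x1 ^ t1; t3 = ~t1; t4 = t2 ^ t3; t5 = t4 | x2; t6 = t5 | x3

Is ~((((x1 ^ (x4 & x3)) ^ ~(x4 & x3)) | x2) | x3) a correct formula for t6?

t1 = x4 & x3
t2 = x1 ^ t1 = x1 ^ (x4 & x3)
t3 = ~t1 = ~(x4 & x3)
t4 = t2 ^ t3 = (x1 ^ (x4 & x3)) ^ ~(x4 & x3)
t5 = t4 | x2 = ((x1 ^ (x4 & x3)) ^ ~(x4 & x3)) | x2
t6 = t5 | x3 = (((x1 ^ (x4 & x3)) ^ ~(x4 & x3)) | x2) | x3
At x1=0, x2=0, x3=0, x4=0: circuit gives 1, formula gives 0.

No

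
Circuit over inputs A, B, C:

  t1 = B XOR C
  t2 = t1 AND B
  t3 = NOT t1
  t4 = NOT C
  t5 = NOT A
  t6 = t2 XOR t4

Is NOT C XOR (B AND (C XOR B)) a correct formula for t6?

Yes

t1 = B XOR C
t2 = t1 AND B = (B XOR C) AND B
t4 = NOT C
t6 = t2 XOR t4 = ((B XOR C) AND B) XOR NOT C
At A=0, B=0, C=1: circuit gives 0, formula gives 0.
At A=0, B=0, C=0: circuit gives 1, formula gives 1.
Agrees on all 8 inputs.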